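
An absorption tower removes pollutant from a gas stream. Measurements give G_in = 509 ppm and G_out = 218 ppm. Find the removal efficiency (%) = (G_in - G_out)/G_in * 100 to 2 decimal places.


Efficiency = (G_in - G_out) / G_in * 100%
Efficiency = (509 - 218) / 509 * 100
Efficiency = 291 / 509 * 100
Efficiency = 57.17%


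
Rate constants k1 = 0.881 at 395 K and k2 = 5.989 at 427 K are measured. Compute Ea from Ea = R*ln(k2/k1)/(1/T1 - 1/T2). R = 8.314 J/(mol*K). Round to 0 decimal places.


Ea = R * ln(k2/k1) / (1/T1 - 1/T2)
ln(k2/k1) = ln(5.989/0.881) = 1.9166221
1/T1 - 1/T2 = 1/395 - 1/427 = 0.000189725195
Ea = 8.314 * 1.9166221 / 0.000189725195
Ea = 83989 J/mol


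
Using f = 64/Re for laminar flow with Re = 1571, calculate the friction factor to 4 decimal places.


f = 64 / Re
f = 64 / 1571
f = 0.0407


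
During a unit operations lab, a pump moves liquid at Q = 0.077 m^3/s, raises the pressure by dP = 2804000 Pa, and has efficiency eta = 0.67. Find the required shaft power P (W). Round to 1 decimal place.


P = Q * dP / eta
P = 0.077 * 2804000 / 0.67
P = 215908.0 / 0.67
P = 322250.7 W


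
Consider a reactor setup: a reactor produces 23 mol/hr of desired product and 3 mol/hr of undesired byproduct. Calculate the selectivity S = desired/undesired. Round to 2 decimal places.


S = desired product rate / undesired product rate
S = 23 / 3
S = 7.67


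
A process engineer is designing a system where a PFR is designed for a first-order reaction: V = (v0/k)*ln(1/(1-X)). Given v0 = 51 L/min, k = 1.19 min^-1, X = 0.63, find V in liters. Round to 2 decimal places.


V = (v0/k) * ln(1/(1-X))
V = (51/1.19) * ln(1/(1-0.63))
V = 42.857143 * ln(2.702703)
V = 42.857143 * 0.994252
V = 42.61 L


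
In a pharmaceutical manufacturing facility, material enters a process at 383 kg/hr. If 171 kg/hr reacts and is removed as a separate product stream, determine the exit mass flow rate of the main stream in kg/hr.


Steady-state mass balance on the main outlet: F_out = F_in - F_removed
F_out = 383 - 171
F_out = 212 kg/hr


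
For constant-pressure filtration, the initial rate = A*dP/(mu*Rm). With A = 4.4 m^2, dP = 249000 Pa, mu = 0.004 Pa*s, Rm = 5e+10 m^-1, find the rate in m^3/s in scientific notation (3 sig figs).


rate = A * dP / (mu * Rm)
rate = 4.4 * 249000 / (0.004 * 5e+10)
rate = 1095600.0 / 2.000e+08
rate = 5.48e-03 m^3/s


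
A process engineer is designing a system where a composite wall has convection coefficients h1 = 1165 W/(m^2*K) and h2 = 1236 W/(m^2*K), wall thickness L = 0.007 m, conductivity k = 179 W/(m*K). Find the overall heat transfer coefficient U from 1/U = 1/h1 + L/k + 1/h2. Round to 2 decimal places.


1/U = 1/h1 + L/k + 1/h2
1/U = 1/1165 + 0.007/179 + 1/1236
1/U = 0.0008583691 + 3.91061e-05 + 0.0008090615
1/U = 0.0017065367
U = 585.98 W/(m^2*K)


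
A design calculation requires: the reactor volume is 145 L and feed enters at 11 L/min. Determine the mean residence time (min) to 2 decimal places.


tau = V / v0
tau = 145 / 11
tau = 13.18 min


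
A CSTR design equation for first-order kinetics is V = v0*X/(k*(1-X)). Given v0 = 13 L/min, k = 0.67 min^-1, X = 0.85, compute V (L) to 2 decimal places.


V = v0 * X / (k * (1 - X))
V = 13 * 0.85 / (0.67 * (1 - 0.85))
V = 11.05 / (0.67 * 0.15)
V = 11.05 / 0.1005
V = 109.95 L


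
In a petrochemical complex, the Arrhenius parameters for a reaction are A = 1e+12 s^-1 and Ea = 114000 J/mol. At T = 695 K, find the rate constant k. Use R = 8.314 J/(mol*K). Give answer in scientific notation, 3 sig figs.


k = A * exp(-Ea/(R*T))
k = 1e+12 * exp(-114000 / (8.314 * 695))
k = 1e+12 * exp(-19.729225)
k = 2.70e+03


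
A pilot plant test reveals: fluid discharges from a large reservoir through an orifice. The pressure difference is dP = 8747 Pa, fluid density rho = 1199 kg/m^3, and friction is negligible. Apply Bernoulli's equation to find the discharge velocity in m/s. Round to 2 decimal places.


v = sqrt(2*dP/rho)
v = sqrt(2*8747/1199)
v = sqrt(14.590492)
v = 3.82 m/s


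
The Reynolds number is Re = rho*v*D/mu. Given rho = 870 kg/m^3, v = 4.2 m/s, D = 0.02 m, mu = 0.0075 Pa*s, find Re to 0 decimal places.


Re = rho * v * D / mu
Re = 870 * 4.2 * 0.02 / 0.0075
Re = 73.08 / 0.0075
Re = 9744


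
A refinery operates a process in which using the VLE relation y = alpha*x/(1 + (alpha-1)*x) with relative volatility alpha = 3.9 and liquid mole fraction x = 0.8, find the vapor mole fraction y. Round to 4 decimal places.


y = alpha*x / (1 + (alpha-1)*x)
y = 3.9*0.8 / (1 + (3.9-1)*0.8)
y = 3.12 / (1 + 2.32)
y = 3.12 / 3.32
y = 0.9398


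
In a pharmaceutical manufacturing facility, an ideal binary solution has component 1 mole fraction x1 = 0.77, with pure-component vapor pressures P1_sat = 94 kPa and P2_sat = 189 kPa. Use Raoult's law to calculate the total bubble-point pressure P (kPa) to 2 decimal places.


P = x1*P1_sat + x2*P2_sat
x2 = 1 - x1 = 1 - 0.77 = 0.23
P = 0.77*94 + 0.23*189
P = 72.38 + 43.47
P = 115.85 kPa


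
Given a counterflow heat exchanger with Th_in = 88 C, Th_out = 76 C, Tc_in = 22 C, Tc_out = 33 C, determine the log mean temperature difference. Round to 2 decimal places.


dT1 = Th_in - Tc_out = 88 - 33 = 55
dT2 = Th_out - Tc_in = 76 - 22 = 54
LMTD = (dT1 - dT2) / ln(dT1/dT2)
LMTD = (55 - 54) / ln(55/54)
LMTD = 54.50 K


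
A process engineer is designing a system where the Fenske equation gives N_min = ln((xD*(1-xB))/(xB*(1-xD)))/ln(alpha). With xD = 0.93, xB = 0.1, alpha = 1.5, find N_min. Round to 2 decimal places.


N_min = ln((xD*(1-xB))/(xB*(1-xD))) / ln(alpha)
Numerator inside ln: 0.837 / 0.007 = 119.571429
ln(119.571429) = 4.783914
ln(alpha) = ln(1.5) = 0.405465
N_min = 4.783914 / 0.405465 = 11.80


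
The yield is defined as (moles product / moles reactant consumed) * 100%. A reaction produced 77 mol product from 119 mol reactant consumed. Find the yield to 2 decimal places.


Yield = (moles product / moles consumed) * 100%
Yield = (77 / 119) * 100
Yield = 0.6471 * 100
Yield = 64.71%


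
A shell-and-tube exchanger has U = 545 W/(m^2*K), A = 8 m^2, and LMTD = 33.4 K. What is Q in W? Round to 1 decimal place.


Q = U * A * LMTD
Q = 545 * 8 * 33.4
Q = 145624.0 W


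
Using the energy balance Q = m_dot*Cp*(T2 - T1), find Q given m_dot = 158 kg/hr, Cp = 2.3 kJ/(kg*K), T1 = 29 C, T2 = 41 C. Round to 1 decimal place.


Q = m_dot * Cp * (T2 - T1)
Q = 158 * 2.3 * (41 - 29)
Q = 158 * 2.3 * 12
Q = 4360.8 kJ/hr


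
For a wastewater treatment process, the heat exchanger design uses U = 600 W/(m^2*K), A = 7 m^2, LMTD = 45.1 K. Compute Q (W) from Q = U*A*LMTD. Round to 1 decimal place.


Q = U * A * LMTD
Q = 600 * 7 * 45.1
Q = 189420.0 W


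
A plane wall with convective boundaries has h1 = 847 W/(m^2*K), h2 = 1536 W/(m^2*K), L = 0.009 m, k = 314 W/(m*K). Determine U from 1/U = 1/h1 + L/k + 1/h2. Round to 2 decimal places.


1/U = 1/h1 + L/k + 1/h2
1/U = 1/847 + 0.009/314 + 1/1536
1/U = 0.0011806375 + 2.86624e-05 + 0.0006510417
1/U = 0.0018603416
U = 537.54 W/(m^2*K)


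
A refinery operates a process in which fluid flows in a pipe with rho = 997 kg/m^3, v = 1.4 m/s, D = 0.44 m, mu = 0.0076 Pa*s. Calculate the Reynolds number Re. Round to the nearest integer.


Re = rho * v * D / mu
Re = 997 * 1.4 * 0.44 / 0.0076
Re = 614.152 / 0.0076
Re = 80809


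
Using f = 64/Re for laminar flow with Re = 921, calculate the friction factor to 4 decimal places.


f = 64 / Re
f = 64 / 921
f = 0.0695


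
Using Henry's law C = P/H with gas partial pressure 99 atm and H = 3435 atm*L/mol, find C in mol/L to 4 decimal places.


C = P / H
C = 99 / 3435
C = 0.0288 mol/L


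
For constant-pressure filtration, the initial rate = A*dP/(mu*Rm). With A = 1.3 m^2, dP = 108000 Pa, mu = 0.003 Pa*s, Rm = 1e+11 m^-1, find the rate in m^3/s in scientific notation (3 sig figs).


rate = A * dP / (mu * Rm)
rate = 1.3 * 108000 / (0.003 * 1e+11)
rate = 140400.0 / 3.000e+08
rate = 4.68e-04 m^3/s


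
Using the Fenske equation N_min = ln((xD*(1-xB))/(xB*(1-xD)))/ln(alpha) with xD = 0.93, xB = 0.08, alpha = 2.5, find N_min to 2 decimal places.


N_min = ln((xD*(1-xB))/(xB*(1-xD))) / ln(alpha)
Numerator inside ln: 0.8556 / 0.0056 = 152.785714
ln(152.785714) = 5.029036
ln(alpha) = ln(2.5) = 0.916291
N_min = 5.029036 / 0.916291 = 5.49


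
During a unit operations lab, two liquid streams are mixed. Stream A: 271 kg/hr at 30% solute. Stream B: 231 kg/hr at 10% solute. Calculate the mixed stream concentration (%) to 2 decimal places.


Mass balance on solute: F1*x1 + F2*x2 = F3*x3
F3 = F1 + F2 = 271 + 231 = 502 kg/hr
x3 = (F1*x1 + F2*x2)/F3
x3 = (271*0.3 + 231*0.1) / 502
x3 = 20.80%


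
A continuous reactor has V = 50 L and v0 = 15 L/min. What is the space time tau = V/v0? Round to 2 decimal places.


tau = V / v0
tau = 50 / 15
tau = 3.33 min


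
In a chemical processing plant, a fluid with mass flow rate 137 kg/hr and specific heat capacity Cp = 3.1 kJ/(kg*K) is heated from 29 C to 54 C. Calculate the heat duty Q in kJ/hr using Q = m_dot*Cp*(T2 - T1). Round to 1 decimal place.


Q = m_dot * Cp * (T2 - T1)
Q = 137 * 3.1 * (54 - 29)
Q = 137 * 3.1 * 25
Q = 10617.5 kJ/hr


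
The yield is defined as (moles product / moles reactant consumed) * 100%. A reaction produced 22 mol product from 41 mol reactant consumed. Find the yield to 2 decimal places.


Yield = (moles product / moles consumed) * 100%
Yield = (22 / 41) * 100
Yield = 0.5366 * 100
Yield = 53.66%


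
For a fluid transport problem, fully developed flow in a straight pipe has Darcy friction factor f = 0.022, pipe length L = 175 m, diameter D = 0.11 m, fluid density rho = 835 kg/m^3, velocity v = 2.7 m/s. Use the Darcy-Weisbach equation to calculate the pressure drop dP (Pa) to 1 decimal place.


dP = f * (L/D) * (rho*v^2/2)
dP = 0.022 * (175/0.11) * (835*2.7^2/2)
L/D = 1590.90909091
rho*v^2/2 = 835*7.29/2 = 3043.575
dP = 0.022 * 1590.90909091 * 3043.575
dP = 106525.1 Pa


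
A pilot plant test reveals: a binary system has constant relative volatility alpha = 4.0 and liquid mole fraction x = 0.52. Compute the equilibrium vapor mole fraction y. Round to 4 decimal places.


y = alpha*x / (1 + (alpha-1)*x)
y = 4.0*0.52 / (1 + (4.0-1)*0.52)
y = 2.08 / (1 + 1.56)
y = 2.08 / 2.56
y = 0.8125


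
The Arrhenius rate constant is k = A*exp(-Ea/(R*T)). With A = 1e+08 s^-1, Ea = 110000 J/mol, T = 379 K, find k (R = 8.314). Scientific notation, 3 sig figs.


k = A * exp(-Ea/(R*T))
k = 1e+08 * exp(-110000 / (8.314 * 379))
k = 1e+08 * exp(-34.909486)
k = 6.90e-08


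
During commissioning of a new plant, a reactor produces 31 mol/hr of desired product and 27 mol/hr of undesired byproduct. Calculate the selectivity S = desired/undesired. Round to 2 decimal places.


S = desired product rate / undesired product rate
S = 31 / 27
S = 1.15


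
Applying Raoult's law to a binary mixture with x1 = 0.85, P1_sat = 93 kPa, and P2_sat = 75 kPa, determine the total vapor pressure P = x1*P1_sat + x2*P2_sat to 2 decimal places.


P = x1*P1_sat + x2*P2_sat
x2 = 1 - x1 = 1 - 0.85 = 0.15
P = 0.85*93 + 0.15*75
P = 79.05 + 11.25
P = 90.30 kPa


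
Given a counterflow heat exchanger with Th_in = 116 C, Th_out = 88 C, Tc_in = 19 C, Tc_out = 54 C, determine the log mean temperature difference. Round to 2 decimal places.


dT1 = Th_in - Tc_out = 116 - 54 = 62
dT2 = Th_out - Tc_in = 88 - 19 = 69
LMTD = (dT1 - dT2) / ln(dT1/dT2)
LMTD = (62 - 69) / ln(62/69)
LMTD = 65.44 K


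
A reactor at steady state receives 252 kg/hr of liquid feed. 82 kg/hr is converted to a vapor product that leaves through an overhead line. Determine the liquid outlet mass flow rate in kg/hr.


Steady-state mass balance on the main outlet: F_out = F_in - F_removed
F_out = 252 - 82
F_out = 170 kg/hr


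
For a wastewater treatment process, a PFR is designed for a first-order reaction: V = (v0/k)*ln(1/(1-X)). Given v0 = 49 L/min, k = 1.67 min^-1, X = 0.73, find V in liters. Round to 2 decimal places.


V = (v0/k) * ln(1/(1-X))
V = (49/1.67) * ln(1/(1-0.73))
V = 29.341317 * ln(3.703704)
V = 29.341317 * 1.309333
V = 38.42 L


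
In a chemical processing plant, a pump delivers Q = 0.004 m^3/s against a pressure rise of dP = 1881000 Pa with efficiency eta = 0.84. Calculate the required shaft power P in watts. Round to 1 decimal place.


P = Q * dP / eta
P = 0.004 * 1881000 / 0.84
P = 7524.0 / 0.84
P = 8957.1 W


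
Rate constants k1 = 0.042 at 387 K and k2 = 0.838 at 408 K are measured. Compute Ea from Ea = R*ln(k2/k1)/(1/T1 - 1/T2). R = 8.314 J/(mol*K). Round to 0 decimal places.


Ea = R * ln(k2/k1) / (1/T1 - 1/T2)
ln(k2/k1) = ln(0.838/0.042) = 2.9933485
1/T1 - 1/T2 = 1/387 - 1/408 = 0.000132998936
Ea = 8.314 * 2.9933485 / 0.000132998936
Ea = 187120 J/mol


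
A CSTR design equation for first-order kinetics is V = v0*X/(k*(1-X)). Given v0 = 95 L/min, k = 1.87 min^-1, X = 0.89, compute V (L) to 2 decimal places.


V = v0 * X / (k * (1 - X))
V = 95 * 0.89 / (1.87 * (1 - 0.89))
V = 84.55 / (1.87 * 0.11)
V = 84.55 / 0.2057
V = 411.04 L


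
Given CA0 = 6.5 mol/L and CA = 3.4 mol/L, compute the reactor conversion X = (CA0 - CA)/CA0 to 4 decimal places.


X = (CA0 - CA) / CA0
X = (6.5 - 3.4) / 6.5
X = 3.1 / 6.5
X = 0.4769


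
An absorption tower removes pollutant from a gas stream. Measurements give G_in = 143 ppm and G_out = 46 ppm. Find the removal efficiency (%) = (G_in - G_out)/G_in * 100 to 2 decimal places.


Efficiency = (G_in - G_out) / G_in * 100%
Efficiency = (143 - 46) / 143 * 100
Efficiency = 97 / 143 * 100
Efficiency = 67.83%


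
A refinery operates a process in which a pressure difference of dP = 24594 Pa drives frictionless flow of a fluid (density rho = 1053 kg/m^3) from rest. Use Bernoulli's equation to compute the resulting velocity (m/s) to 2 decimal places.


v = sqrt(2*dP/rho)
v = sqrt(2*24594/1053)
v = sqrt(46.712251)
v = 6.83 m/s


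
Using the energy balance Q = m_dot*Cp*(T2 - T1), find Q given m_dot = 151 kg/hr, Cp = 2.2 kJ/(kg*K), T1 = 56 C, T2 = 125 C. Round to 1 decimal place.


Q = m_dot * Cp * (T2 - T1)
Q = 151 * 2.2 * (125 - 56)
Q = 151 * 2.2 * 69
Q = 22921.8 kJ/hr


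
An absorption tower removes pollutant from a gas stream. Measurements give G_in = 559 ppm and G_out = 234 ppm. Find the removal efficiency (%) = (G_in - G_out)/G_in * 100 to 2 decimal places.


Efficiency = (G_in - G_out) / G_in * 100%
Efficiency = (559 - 234) / 559 * 100
Efficiency = 325 / 559 * 100
Efficiency = 58.14%


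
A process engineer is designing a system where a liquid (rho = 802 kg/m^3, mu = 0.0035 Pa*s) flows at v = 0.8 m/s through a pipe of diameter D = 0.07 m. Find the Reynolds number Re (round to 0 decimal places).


Re = rho * v * D / mu
Re = 802 * 0.8 * 0.07 / 0.0035
Re = 44.912 / 0.0035
Re = 12832


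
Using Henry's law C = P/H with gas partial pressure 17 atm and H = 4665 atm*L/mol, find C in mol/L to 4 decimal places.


C = P / H
C = 17 / 4665
C = 0.0036 mol/L


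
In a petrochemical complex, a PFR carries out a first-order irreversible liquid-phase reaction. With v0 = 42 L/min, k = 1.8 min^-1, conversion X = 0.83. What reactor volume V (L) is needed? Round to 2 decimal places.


V = (v0/k) * ln(1/(1-X))
V = (42/1.8) * ln(1/(1-0.83))
V = 23.333333 * ln(5.882353)
V = 23.333333 * 1.771957
V = 41.35 L


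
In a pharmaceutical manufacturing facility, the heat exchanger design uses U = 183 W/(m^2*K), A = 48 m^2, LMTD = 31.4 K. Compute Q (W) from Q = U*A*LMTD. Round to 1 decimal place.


Q = U * A * LMTD
Q = 183 * 48 * 31.4
Q = 275817.6 W


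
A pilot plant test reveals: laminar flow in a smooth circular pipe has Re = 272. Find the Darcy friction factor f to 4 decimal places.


f = 64 / Re
f = 64 / 272
f = 0.2353


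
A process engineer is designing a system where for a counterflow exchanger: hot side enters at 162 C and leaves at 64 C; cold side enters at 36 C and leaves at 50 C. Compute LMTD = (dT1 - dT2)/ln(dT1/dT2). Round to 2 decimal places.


dT1 = Th_in - Tc_out = 162 - 50 = 112
dT2 = Th_out - Tc_in = 64 - 36 = 28
LMTD = (dT1 - dT2) / ln(dT1/dT2)
LMTD = (112 - 28) / ln(112/28)
LMTD = 60.59 K


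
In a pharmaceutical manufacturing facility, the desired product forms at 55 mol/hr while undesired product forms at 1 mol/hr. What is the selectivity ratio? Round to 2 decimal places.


S = desired product rate / undesired product rate
S = 55 / 1
S = 55.00


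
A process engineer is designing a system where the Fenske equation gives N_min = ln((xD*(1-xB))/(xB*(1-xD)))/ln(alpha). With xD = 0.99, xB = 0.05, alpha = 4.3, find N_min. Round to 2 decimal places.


N_min = ln((xD*(1-xB))/(xB*(1-xD))) / ln(alpha)
Numerator inside ln: 0.9405 / 0.0005 = 1881.0
ln(1881.0) = 7.539559
ln(alpha) = ln(4.3) = 1.458615
N_min = 7.539559 / 1.458615 = 5.17


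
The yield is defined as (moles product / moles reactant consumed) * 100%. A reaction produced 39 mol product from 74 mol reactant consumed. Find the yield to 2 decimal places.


Yield = (moles product / moles consumed) * 100%
Yield = (39 / 74) * 100
Yield = 0.527 * 100
Yield = 52.70%


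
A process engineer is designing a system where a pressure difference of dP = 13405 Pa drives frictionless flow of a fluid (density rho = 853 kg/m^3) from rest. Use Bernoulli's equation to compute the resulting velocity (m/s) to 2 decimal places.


v = sqrt(2*dP/rho)
v = sqrt(2*13405/853)
v = sqrt(31.430246)
v = 5.61 m/s


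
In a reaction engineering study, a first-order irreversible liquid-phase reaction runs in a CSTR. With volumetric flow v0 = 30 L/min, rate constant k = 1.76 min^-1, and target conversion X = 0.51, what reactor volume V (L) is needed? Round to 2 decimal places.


V = v0 * X / (k * (1 - X))
V = 30 * 0.51 / (1.76 * (1 - 0.51))
V = 15.3 / (1.76 * 0.49)
V = 15.3 / 0.8624
V = 17.74 L


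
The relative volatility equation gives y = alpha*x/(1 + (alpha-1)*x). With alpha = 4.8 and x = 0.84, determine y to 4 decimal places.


y = alpha*x / (1 + (alpha-1)*x)
y = 4.8*0.84 / (1 + (4.8-1)*0.84)
y = 4.032 / (1 + 3.192)
y = 4.032 / 4.192
y = 0.9618


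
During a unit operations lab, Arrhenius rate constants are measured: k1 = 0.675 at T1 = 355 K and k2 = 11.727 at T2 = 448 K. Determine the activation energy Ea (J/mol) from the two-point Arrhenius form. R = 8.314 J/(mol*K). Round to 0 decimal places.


Ea = R * ln(k2/k1) / (1/T1 - 1/T2)
ln(k2/k1) = ln(11.727/0.675) = 2.8549365
1/T1 - 1/T2 = 1/355 - 1/448 = 0.000584758551
Ea = 8.314 * 2.8549365 / 0.000584758551
Ea = 40591 J/mol


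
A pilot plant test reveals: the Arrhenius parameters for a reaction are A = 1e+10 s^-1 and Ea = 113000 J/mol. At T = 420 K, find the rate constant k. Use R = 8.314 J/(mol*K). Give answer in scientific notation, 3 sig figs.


k = A * exp(-Ea/(R*T))
k = 1e+10 * exp(-113000 / (8.314 * 420))
k = 1e+10 * exp(-32.360791)
k = 8.83e-05


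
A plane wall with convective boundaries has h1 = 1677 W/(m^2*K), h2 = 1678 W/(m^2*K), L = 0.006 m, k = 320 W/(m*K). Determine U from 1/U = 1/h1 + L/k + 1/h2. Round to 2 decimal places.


1/U = 1/h1 + L/k + 1/h2
1/U = 1/1677 + 0.006/320 + 1/1678
1/U = 0.0005963029 + 1.875e-05 + 0.0005959476
1/U = 0.0012110005
U = 825.76 W/(m^2*K)


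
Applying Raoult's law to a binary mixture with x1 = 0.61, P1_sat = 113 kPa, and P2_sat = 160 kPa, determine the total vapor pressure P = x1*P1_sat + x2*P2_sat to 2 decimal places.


P = x1*P1_sat + x2*P2_sat
x2 = 1 - x1 = 1 - 0.61 = 0.39
P = 0.61*113 + 0.39*160
P = 68.93 + 62.4
P = 131.33 kPa


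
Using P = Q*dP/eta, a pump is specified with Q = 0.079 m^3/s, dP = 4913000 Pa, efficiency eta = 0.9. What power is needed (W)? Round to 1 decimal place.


P = Q * dP / eta
P = 0.079 * 4913000 / 0.9
P = 388127.0 / 0.9
P = 431252.2 W


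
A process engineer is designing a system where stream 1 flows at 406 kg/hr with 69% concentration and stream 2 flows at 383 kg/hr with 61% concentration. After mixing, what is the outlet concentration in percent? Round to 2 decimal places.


Mass balance on solute: F1*x1 + F2*x2 = F3*x3
F3 = F1 + F2 = 406 + 383 = 789 kg/hr
x3 = (F1*x1 + F2*x2)/F3
x3 = (406*0.69 + 383*0.61) / 789
x3 = 65.12%


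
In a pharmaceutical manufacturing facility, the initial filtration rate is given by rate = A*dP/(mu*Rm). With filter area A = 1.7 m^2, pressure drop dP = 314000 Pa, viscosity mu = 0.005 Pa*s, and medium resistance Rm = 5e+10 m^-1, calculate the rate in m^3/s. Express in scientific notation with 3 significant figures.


rate = A * dP / (mu * Rm)
rate = 1.7 * 314000 / (0.005 * 5e+10)
rate = 533800.0 / 2.500e+08
rate = 2.14e-03 m^3/s


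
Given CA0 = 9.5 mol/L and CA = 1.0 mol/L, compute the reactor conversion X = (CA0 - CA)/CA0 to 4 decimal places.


X = (CA0 - CA) / CA0
X = (9.5 - 1.0) / 9.5
X = 8.5 / 9.5
X = 0.8947


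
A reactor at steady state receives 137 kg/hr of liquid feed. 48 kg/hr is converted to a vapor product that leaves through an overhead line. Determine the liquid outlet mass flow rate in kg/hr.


Steady-state mass balance on the main outlet: F_out = F_in - F_removed
F_out = 137 - 48
F_out = 89 kg/hr


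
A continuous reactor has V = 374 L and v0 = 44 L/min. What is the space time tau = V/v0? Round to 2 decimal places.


tau = V / v0
tau = 374 / 44
tau = 8.50 min


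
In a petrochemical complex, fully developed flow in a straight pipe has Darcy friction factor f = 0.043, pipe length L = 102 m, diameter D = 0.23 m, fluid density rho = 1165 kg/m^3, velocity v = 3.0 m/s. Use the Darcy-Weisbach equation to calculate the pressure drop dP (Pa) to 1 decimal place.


dP = f * (L/D) * (rho*v^2/2)
dP = 0.043 * (102/0.23) * (1165*3.0^2/2)
L/D = 443.47826087
rho*v^2/2 = 1165*9.0/2 = 5242.5
dP = 0.043 * 443.47826087 * 5242.5
dP = 99972.2 Pa


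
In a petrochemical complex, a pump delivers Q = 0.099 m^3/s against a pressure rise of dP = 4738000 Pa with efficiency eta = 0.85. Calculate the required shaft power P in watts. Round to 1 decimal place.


P = Q * dP / eta
P = 0.099 * 4738000 / 0.85
P = 469062.0 / 0.85
P = 551837.6 W


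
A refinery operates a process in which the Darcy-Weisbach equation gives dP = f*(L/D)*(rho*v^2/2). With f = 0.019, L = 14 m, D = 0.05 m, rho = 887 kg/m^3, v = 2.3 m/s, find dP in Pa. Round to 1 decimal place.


dP = f * (L/D) * (rho*v^2/2)
dP = 0.019 * (14/0.05) * (887*2.3^2/2)
L/D = 280.0
rho*v^2/2 = 887*5.29/2 = 2346.115
dP = 0.019 * 280.0 * 2346.115
dP = 12481.3 Pa


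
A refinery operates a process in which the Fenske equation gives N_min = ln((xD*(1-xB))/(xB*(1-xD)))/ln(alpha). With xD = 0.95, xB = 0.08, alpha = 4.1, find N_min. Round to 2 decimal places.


N_min = ln((xD*(1-xB))/(xB*(1-xD))) / ln(alpha)
Numerator inside ln: 0.874 / 0.004 = 218.5
ln(218.5) = 5.386786
ln(alpha) = ln(4.1) = 1.410987
N_min = 5.386786 / 1.410987 = 3.82


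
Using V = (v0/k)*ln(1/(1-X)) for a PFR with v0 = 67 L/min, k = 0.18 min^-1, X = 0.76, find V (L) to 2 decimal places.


V = (v0/k) * ln(1/(1-X))
V = (67/0.18) * ln(1/(1-0.76))
V = 372.222222 * ln(4.166667)
V = 372.222222 * 1.427116
V = 531.20 L


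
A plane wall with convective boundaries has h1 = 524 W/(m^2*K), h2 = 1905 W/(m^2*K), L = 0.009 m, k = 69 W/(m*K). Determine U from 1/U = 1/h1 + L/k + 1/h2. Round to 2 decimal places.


1/U = 1/h1 + L/k + 1/h2
1/U = 1/524 + 0.009/69 + 1/1905
1/U = 0.0019083969 + 0.0001304348 + 0.0005249344
1/U = 0.0025637661
U = 390.05 W/(m^2*K)


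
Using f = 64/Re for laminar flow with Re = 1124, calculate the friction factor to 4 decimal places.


f = 64 / Re
f = 64 / 1124
f = 0.0569


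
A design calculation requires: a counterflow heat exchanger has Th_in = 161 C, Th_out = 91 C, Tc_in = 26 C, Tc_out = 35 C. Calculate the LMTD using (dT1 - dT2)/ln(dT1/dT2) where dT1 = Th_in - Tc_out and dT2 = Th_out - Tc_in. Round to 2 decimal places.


dT1 = Th_in - Tc_out = 161 - 35 = 126
dT2 = Th_out - Tc_in = 91 - 26 = 65
LMTD = (dT1 - dT2) / ln(dT1/dT2)
LMTD = (126 - 65) / ln(126/65)
LMTD = 92.16 K


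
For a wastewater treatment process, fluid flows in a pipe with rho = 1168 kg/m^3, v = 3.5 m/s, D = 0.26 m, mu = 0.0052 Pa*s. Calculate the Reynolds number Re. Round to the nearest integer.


Re = rho * v * D / mu
Re = 1168 * 3.5 * 0.26 / 0.0052
Re = 1062.88 / 0.0052
Re = 204400


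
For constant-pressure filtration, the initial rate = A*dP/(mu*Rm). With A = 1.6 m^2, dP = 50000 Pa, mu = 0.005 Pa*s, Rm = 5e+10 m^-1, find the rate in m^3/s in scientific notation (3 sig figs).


rate = A * dP / (mu * Rm)
rate = 1.6 * 50000 / (0.005 * 5e+10)
rate = 80000.0 / 2.500e+08
rate = 3.20e-04 m^3/s


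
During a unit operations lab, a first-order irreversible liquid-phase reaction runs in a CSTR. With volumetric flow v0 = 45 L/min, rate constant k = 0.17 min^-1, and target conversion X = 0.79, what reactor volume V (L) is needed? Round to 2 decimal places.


V = v0 * X / (k * (1 - X))
V = 45 * 0.79 / (0.17 * (1 - 0.79))
V = 35.55 / (0.17 * 0.21)
V = 35.55 / 0.0357
V = 995.80 L


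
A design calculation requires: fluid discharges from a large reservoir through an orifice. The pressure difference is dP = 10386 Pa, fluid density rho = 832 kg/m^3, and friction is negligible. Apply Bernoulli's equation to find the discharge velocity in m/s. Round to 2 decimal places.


v = sqrt(2*dP/rho)
v = sqrt(2*10386/832)
v = sqrt(24.966346)
v = 5.00 m/s


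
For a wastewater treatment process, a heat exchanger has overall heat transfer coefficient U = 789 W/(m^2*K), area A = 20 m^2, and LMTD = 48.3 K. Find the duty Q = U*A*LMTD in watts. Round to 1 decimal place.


Q = U * A * LMTD
Q = 789 * 20 * 48.3
Q = 762174.0 W


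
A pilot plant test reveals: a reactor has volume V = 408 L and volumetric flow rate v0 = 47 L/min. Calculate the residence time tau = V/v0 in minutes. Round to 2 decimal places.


tau = V / v0
tau = 408 / 47
tau = 8.68 min


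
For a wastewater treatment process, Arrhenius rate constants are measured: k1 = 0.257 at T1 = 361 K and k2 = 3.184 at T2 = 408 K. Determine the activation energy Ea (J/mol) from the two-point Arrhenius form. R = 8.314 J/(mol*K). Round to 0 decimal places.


Ea = R * ln(k2/k1) / (1/T1 - 1/T2)
ln(k2/k1) = ln(3.184/0.257) = 2.5168175
1/T1 - 1/T2 = 1/361 - 1/408 = 0.00031910271
Ea = 8.314 * 2.5168175 / 0.00031910271
Ea = 65574 J/mol


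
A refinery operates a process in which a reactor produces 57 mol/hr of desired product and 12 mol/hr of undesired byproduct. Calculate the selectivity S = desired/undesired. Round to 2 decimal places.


S = desired product rate / undesired product rate
S = 57 / 12
S = 4.75


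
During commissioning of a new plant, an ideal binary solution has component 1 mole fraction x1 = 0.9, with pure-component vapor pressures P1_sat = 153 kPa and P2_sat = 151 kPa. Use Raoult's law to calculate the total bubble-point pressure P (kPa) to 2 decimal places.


P = x1*P1_sat + x2*P2_sat
x2 = 1 - x1 = 1 - 0.9 = 0.1
P = 0.9*153 + 0.1*151
P = 137.7 + 15.1
P = 152.80 kPa


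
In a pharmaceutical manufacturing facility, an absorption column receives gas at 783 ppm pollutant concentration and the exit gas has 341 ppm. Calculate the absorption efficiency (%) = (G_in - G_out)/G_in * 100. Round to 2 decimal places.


Efficiency = (G_in - G_out) / G_in * 100%
Efficiency = (783 - 341) / 783 * 100
Efficiency = 442 / 783 * 100
Efficiency = 56.45%


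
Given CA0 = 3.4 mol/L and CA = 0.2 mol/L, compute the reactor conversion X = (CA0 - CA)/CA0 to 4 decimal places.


X = (CA0 - CA) / CA0
X = (3.4 - 0.2) / 3.4
X = 3.2 / 3.4
X = 0.9412


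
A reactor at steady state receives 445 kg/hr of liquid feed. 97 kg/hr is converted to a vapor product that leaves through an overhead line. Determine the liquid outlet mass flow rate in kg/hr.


Steady-state mass balance on the main outlet: F_out = F_in - F_removed
F_out = 445 - 97
F_out = 348 kg/hr


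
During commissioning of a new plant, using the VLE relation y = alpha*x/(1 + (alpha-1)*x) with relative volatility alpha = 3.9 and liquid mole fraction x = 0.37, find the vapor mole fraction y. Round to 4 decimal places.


y = alpha*x / (1 + (alpha-1)*x)
y = 3.9*0.37 / (1 + (3.9-1)*0.37)
y = 1.443 / (1 + 1.073)
y = 1.443 / 2.073
y = 0.6961


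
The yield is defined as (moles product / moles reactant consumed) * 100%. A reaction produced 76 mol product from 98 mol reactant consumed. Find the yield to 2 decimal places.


Yield = (moles product / moles consumed) * 100%
Yield = (76 / 98) * 100
Yield = 0.7755 * 100
Yield = 77.55%


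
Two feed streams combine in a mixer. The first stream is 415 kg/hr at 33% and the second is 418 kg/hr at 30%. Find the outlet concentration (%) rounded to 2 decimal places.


Mass balance on solute: F1*x1 + F2*x2 = F3*x3
F3 = F1 + F2 = 415 + 418 = 833 kg/hr
x3 = (F1*x1 + F2*x2)/F3
x3 = (415*0.33 + 418*0.3) / 833
x3 = 31.49%


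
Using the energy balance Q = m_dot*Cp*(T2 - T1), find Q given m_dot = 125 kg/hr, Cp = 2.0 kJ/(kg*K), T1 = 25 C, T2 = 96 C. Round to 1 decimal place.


Q = m_dot * Cp * (T2 - T1)
Q = 125 * 2.0 * (96 - 25)
Q = 125 * 2.0 * 71
Q = 17750.0 kJ/hr


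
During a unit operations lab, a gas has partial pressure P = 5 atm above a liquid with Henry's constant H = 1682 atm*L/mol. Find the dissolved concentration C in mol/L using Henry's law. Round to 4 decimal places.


C = P / H
C = 5 / 1682
C = 0.0030 mol/L


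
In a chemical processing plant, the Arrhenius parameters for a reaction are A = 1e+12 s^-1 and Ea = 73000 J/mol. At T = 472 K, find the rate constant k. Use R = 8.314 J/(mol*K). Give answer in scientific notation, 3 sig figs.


k = A * exp(-Ea/(R*T))
k = 1e+12 * exp(-73000 / (8.314 * 472))
k = 1e+12 * exp(-18.60248)
k = 8.34e+03


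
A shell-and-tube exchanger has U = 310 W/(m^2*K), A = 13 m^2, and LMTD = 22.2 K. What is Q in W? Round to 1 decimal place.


Q = U * A * LMTD
Q = 310 * 13 * 22.2
Q = 89466.0 W


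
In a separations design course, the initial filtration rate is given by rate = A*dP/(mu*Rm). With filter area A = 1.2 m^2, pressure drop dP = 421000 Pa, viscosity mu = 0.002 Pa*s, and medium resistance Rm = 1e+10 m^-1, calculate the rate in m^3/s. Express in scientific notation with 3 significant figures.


rate = A * dP / (mu * Rm)
rate = 1.2 * 421000 / (0.002 * 1e+10)
rate = 505200.0 / 2.000e+07
rate = 2.53e-02 m^3/s


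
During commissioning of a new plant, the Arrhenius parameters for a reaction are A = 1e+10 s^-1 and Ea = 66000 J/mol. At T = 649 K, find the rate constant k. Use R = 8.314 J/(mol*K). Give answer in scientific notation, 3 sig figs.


k = A * exp(-Ea/(R*T))
k = 1e+10 * exp(-66000 / (8.314 * 649))
k = 1e+10 * exp(-12.231768)
k = 4.87e+04


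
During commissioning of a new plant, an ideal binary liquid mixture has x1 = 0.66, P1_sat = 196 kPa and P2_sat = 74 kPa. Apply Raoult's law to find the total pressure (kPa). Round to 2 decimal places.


P = x1*P1_sat + x2*P2_sat
x2 = 1 - x1 = 1 - 0.66 = 0.34
P = 0.66*196 + 0.34*74
P = 129.36 + 25.16
P = 154.52 kPa


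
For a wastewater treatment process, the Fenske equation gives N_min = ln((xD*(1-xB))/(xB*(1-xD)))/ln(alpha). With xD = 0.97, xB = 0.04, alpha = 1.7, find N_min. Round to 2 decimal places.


N_min = ln((xD*(1-xB))/(xB*(1-xD))) / ln(alpha)
Numerator inside ln: 0.9312 / 0.0012 = 776.0
ln(776.0) = 6.654153
ln(alpha) = ln(1.7) = 0.530628
N_min = 6.654153 / 0.530628 = 12.54


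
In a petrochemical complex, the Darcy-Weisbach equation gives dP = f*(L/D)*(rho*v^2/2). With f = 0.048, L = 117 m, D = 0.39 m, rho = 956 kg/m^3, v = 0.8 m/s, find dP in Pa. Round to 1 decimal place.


dP = f * (L/D) * (rho*v^2/2)
dP = 0.048 * (117/0.39) * (956*0.8^2/2)
L/D = 300.0
rho*v^2/2 = 956*0.64/2 = 305.92
dP = 0.048 * 300.0 * 305.92
dP = 4405.2 Pa


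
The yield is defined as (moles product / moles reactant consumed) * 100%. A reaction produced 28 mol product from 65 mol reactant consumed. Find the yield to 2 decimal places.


Yield = (moles product / moles consumed) * 100%
Yield = (28 / 65) * 100
Yield = 0.4308 * 100
Yield = 43.08%


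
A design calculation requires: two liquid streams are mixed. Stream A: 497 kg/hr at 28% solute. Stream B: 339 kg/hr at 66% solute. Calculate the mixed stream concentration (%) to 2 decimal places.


Mass balance on solute: F1*x1 + F2*x2 = F3*x3
F3 = F1 + F2 = 497 + 339 = 836 kg/hr
x3 = (F1*x1 + F2*x2)/F3
x3 = (497*0.28 + 339*0.66) / 836
x3 = 43.41%


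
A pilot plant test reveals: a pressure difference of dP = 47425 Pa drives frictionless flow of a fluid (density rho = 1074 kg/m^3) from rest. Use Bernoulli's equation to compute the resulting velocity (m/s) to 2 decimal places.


v = sqrt(2*dP/rho)
v = sqrt(2*47425/1074)
v = sqrt(88.314711)
v = 9.40 m/s


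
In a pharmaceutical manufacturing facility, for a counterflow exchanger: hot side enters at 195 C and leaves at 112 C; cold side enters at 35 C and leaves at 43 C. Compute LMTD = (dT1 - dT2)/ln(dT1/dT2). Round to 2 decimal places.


dT1 = Th_in - Tc_out = 195 - 43 = 152
dT2 = Th_out - Tc_in = 112 - 35 = 77
LMTD = (dT1 - dT2) / ln(dT1/dT2)
LMTD = (152 - 77) / ln(152/77)
LMTD = 110.28 K


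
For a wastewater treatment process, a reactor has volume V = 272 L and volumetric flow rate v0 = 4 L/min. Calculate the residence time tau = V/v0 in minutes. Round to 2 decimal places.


tau = V / v0
tau = 272 / 4
tau = 68.00 min


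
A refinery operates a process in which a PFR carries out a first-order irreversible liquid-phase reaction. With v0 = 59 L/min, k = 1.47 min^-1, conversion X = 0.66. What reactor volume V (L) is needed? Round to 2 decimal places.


V = (v0/k) * ln(1/(1-X))
V = (59/1.47) * ln(1/(1-0.66))
V = 40.136054 * ln(2.941176)
V = 40.136054 * 1.07881
V = 43.30 L


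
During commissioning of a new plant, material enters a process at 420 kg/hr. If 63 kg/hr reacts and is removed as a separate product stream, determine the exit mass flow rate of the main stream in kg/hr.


Steady-state mass balance on the main outlet: F_out = F_in - F_removed
F_out = 420 - 63
F_out = 357 kg/hr


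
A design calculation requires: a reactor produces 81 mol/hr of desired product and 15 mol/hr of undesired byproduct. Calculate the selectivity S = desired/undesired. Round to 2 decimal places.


S = desired product rate / undesired product rate
S = 81 / 15
S = 5.40


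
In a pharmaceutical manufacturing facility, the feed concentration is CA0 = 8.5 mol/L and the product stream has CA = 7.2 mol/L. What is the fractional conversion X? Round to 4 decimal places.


X = (CA0 - CA) / CA0
X = (8.5 - 7.2) / 8.5
X = 1.3 / 8.5
X = 0.1529


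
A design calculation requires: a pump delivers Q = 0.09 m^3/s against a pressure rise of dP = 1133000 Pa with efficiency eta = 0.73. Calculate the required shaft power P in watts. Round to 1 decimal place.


P = Q * dP / eta
P = 0.09 * 1133000 / 0.73
P = 101970.0 / 0.73
P = 139684.9 W


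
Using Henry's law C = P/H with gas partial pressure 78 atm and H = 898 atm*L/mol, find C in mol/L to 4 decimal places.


C = P / H
C = 78 / 898
C = 0.0869 mol/L


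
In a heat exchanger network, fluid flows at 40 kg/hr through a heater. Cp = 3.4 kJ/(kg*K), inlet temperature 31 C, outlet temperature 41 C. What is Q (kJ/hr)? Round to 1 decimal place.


Q = m_dot * Cp * (T2 - T1)
Q = 40 * 3.4 * (41 - 31)
Q = 40 * 3.4 * 10
Q = 1360.0 kJ/hr


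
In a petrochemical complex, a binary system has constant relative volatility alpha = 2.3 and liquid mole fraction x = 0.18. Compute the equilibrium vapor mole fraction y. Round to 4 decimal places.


y = alpha*x / (1 + (alpha-1)*x)
y = 2.3*0.18 / (1 + (2.3-1)*0.18)
y = 0.414 / (1 + 0.234)
y = 0.414 / 1.234
y = 0.3355


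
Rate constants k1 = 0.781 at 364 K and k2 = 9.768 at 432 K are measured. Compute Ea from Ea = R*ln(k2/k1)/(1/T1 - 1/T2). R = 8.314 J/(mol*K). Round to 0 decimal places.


Ea = R * ln(k2/k1) / (1/T1 - 1/T2)
ln(k2/k1) = ln(9.768/0.781) = 2.5262919
1/T1 - 1/T2 = 1/364 - 1/432 = 0.000432437932
Ea = 8.314 * 2.5262919 / 0.000432437932
Ea = 48570 J/mol


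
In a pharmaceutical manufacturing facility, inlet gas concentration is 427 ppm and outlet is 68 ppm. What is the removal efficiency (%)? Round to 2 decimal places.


Efficiency = (G_in - G_out) / G_in * 100%
Efficiency = (427 - 68) / 427 * 100
Efficiency = 359 / 427 * 100
Efficiency = 84.07%


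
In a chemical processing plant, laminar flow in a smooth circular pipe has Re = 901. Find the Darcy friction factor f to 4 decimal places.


f = 64 / Re
f = 64 / 901
f = 0.0710


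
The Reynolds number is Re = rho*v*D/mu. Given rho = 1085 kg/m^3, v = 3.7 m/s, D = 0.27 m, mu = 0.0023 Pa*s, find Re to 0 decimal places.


Re = rho * v * D / mu
Re = 1085 * 3.7 * 0.27 / 0.0023
Re = 1083.915 / 0.0023
Re = 471267


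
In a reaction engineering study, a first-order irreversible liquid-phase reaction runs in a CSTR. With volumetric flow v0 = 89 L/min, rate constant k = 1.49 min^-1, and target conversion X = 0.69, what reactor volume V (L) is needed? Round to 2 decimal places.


V = v0 * X / (k * (1 - X))
V = 89 * 0.69 / (1.49 * (1 - 0.69))
V = 61.41 / (1.49 * 0.31)
V = 61.41 / 0.4619
V = 132.95 L


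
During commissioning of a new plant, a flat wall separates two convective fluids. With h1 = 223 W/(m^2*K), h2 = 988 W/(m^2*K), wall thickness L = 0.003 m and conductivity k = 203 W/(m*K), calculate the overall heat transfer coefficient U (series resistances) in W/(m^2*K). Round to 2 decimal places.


1/U = 1/h1 + L/k + 1/h2
1/U = 1/223 + 0.003/203 + 1/988
1/U = 0.0044843049 + 1.47783e-05 + 0.0010121457
1/U = 0.0055112289
U = 181.45 W/(m^2*K)


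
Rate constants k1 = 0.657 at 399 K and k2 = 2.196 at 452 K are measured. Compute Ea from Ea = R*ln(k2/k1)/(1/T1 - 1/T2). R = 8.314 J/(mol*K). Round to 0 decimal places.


Ea = R * ln(k2/k1) / (1/T1 - 1/T2)
ln(k2/k1) = ln(2.196/0.657) = 1.2067088
1/T1 - 1/T2 = 1/399 - 1/452 = 0.000293876284
Ea = 8.314 * 1.2067088 / 0.000293876284
Ea = 34139 J/mol


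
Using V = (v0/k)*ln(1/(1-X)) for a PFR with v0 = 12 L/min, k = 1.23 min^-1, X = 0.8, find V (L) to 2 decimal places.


V = (v0/k) * ln(1/(1-X))
V = (12/1.23) * ln(1/(1-0.8))
V = 9.756098 * ln(5.0)
V = 9.756098 * 1.609438
V = 15.70 L


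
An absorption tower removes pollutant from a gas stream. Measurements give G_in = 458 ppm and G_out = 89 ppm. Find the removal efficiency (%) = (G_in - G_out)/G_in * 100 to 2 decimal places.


Efficiency = (G_in - G_out) / G_in * 100%
Efficiency = (458 - 89) / 458 * 100
Efficiency = 369 / 458 * 100
Efficiency = 80.57%


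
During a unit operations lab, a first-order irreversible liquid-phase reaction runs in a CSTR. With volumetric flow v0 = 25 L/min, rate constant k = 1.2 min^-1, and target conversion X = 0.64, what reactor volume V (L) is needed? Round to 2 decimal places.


V = v0 * X / (k * (1 - X))
V = 25 * 0.64 / (1.2 * (1 - 0.64))
V = 16.0 / (1.2 * 0.36)
V = 16.0 / 0.432
V = 37.04 L


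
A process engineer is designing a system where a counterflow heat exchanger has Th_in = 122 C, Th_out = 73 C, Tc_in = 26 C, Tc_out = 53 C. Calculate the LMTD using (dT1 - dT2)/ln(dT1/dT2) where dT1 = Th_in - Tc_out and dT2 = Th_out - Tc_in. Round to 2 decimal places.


dT1 = Th_in - Tc_out = 122 - 53 = 69
dT2 = Th_out - Tc_in = 73 - 26 = 47
LMTD = (dT1 - dT2) / ln(dT1/dT2)
LMTD = (69 - 47) / ln(69/47)
LMTD = 57.30 K


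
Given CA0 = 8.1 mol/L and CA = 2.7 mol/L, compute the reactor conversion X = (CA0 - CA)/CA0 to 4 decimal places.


X = (CA0 - CA) / CA0
X = (8.1 - 2.7) / 8.1
X = 5.4 / 8.1
X = 0.6667


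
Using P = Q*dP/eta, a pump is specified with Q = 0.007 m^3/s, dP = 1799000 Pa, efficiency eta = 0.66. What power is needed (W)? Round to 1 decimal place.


P = Q * dP / eta
P = 0.007 * 1799000 / 0.66
P = 12593.0 / 0.66
P = 19080.3 W


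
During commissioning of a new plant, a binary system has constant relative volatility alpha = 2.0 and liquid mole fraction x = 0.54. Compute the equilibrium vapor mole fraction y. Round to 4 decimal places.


y = alpha*x / (1 + (alpha-1)*x)
y = 2.0*0.54 / (1 + (2.0-1)*0.54)
y = 1.08 / (1 + 0.54)
y = 1.08 / 1.54
y = 0.7013
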